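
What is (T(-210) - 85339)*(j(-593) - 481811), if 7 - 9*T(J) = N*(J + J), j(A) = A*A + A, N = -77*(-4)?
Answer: 27837042140/3 ≈ 9.2790e+9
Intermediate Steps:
N = 308
j(A) = A + A² (j(A) = A² + A = A + A²)
T(J) = 7/9 - 616*J/9 (T(J) = 7/9 - 308*(J + J)/9 = 7/9 - 308*2*J/9 = 7/9 - 616*J/9)
(T(-210) - 85339)*(j(-593) - 481811) = ((7/9 - 616/9*(-210)) - 85339)*(-593*(1 - 593) - 481811) = ((7/9 + 43120/3) - 85339)*(-593*(-592) - 481811) = (129367/9 - 85339)*(351056 - 481811) = -638684/9*(-130755) = 27837042140/3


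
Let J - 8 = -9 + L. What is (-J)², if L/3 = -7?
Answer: 484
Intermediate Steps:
L = -21 (L = 3*(-7) = -21)
J = -22 (J = 8 + (-9 - 21) = 8 - 30 = -22)
(-J)² = (-1*(-22))² = 22² = 484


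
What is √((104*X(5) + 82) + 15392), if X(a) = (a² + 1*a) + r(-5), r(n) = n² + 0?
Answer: √21194 ≈ 145.58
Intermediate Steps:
r(n) = n²
X(a) = 25 + a + a² (X(a) = (a² + 1*a) + (-5)² = (a² + a) + 25 = (a + a²) + 25 = 25 + a + a²)
√((104*X(5) + 82) + 15392) = √((104*(25 + 5 + 5²) + 82) + 15392) = √((104*(25 + 5 + 25) + 82) + 15392) = √((104*55 + 82) + 15392) = √((5720 + 82) + 15392) = √(5802 + 15392) = √21194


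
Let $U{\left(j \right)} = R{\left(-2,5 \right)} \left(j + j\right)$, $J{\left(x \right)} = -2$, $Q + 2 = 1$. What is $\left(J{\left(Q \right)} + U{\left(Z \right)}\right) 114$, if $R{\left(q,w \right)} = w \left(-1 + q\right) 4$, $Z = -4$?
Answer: $54492$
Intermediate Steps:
$Q = -1$ ($Q = -2 + 1 = -1$)
$R{\left(q,w \right)} = w \left(-4 + 4 q\right)$
$U{\left(j \right)} = - 120 j$ ($U{\left(j \right)} = 4 \cdot 5 \left(-1 - 2\right) \left(j + j\right) = 4 \cdot 5 \left(-3\right) 2 j = - 60 \cdot 2 j = - 120 j$)
$\left(J{\left(Q \right)} + U{\left(Z \right)}\right) 114 = \left(-2 - -480\right) 114 = \left(-2 + 480\right) 114 = 478 \cdot 114 = 54492$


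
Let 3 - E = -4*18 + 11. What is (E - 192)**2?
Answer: 16384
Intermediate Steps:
E = 64 (E = 3 - (-4*18 + 11) = 3 - (-72 + 11) = 3 - 1*(-61) = 3 + 61 = 64)
(E - 192)**2 = (64 - 192)**2 = (-128)**2 = 16384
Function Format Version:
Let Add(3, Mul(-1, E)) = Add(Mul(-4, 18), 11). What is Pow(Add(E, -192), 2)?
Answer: 16384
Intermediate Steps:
E = 64 (E = Add(3, Mul(-1, Add(Mul(-4, 18), 11))) = Add(3, Mul(-1, Add(-72, 11))) = Add(3, Mul(-1, -61)) = Add(3, 61) = 64)
Pow(Add(E, -192), 2) = Pow(Add(64, -192), 2) = Pow(-128, 2) = 16384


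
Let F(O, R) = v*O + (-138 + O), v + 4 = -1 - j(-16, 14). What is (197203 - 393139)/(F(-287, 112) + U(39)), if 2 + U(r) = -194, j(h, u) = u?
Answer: -6123/151 ≈ -40.550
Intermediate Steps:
v = -19 (v = -4 + (-1 - 1*14) = -4 + (-1 - 14) = -4 - 15 = -19)
U(r) = -196 (U(r) = -2 - 194 = -196)
F(O, R) = -138 - 18*O (F(O, R) = -19*O + (-138 + O) = -138 - 18*O)
(197203 - 393139)/(F(-287, 112) + U(39)) = (197203 - 393139)/((-138 - 18*(-287)) - 196) = -195936/((-138 + 5166) - 196) = -195936/(5028 - 196) = -195936/4832 = -195936*1/4832 = -6123/151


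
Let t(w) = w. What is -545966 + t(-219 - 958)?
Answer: -547143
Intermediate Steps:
-545966 + t(-219 - 958) = -545966 + (-219 - 958) = -545966 - 1177 = -547143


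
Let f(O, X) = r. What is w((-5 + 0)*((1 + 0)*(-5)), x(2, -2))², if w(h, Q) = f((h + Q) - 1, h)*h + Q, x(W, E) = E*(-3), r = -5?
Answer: 14161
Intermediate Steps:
f(O, X) = -5
x(W, E) = -3*E
w(h, Q) = Q - 5*h (w(h, Q) = -5*h + Q = Q - 5*h)
w((-5 + 0)*((1 + 0)*(-5)), x(2, -2))² = (-3*(-2) - 5*(-5 + 0)*(1 + 0)*(-5))² = (6 - (-25)*1*(-5))² = (6 - (-25)*(-5))² = (6 - 5*25)² = (6 - 125)² = (-119)² = 14161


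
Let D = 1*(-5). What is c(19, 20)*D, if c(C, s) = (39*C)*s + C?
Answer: -74195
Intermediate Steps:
c(C, s) = C + 39*C*s (c(C, s) = 39*C*s + C = C + 39*C*s)
D = -5
c(19, 20)*D = (19*(1 + 39*20))*(-5) = (19*(1 + 780))*(-5) = (19*781)*(-5) = 14839*(-5) = -74195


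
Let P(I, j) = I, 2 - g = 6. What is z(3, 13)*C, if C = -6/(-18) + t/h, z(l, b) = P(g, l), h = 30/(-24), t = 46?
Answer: 2188/15 ≈ 145.87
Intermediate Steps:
g = -4 (g = 2 - 1*6 = 2 - 6 = -4)
h = -5/4 (h = 30*(-1/24) = -5/4 ≈ -1.2500)
z(l, b) = -4
C = -547/15 (C = -6/(-18) + 46/(-5/4) = -6*(-1/18) + 46*(-⅘) = ⅓ - 184/5 = -547/15 ≈ -36.467)
z(3, 13)*C = -4*(-547/15) = 2188/15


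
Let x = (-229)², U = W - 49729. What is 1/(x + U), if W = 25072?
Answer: 1/27784 ≈ 3.5992e-5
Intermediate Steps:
U = -24657 (U = 25072 - 49729 = -24657)
x = 52441
1/(x + U) = 1/(52441 - 24657) = 1/27784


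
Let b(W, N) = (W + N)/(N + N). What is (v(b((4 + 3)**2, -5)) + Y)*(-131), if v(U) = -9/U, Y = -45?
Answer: 123795/22 ≈ 5627.0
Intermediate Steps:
b(W, N) = (N + W)/(2*N) (b(W, N) = (N + W)/((2*N)) = (N + W)*(1/(2*N)) = (N + W)/(2*N))
(v(b((4 + 3)**2, -5)) + Y)*(-131) = (-9*(-10/(-5 + (4 + 3)**2)) - 45)*(-131) = (-9*(-10/(-5 + 7**2)) - 45)*(-131) = (-9*(-10/(-5 + 49)) - 45)*(-131) = (-9/((1/2)*(-1/5)*44) - 45)*(-131) = (-9/(-22/5) - 45)*(-131) = (-9*(-5/22) - 45)*(-131) = (45/22 - 45)*(-131) = -945/22*(-131) = 123795/22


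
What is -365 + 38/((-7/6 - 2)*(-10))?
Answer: -1819/5 ≈ -363.80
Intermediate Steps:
-365 + 38/((-7/6 - 2)*(-10)) = -365 + 38/(-19/6*(-10)) = -365 + 38/(95/3) = -365 + (3/95)*38 = -365 + 6/5 = -1819/5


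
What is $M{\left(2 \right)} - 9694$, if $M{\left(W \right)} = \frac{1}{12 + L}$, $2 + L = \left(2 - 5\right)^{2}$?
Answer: $- \frac{184185}{19} \approx -9694.0$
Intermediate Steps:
$L = 7$ ($L = -2 + \left(2 - 5\right)^{2} = -2 + \left(-3\right)^{2} = -2 + 9 = 7$)
$M{\left(W \right)} = \frac{1}{19}$ ($M{\left(W \right)} = \frac{1}{12 + 7} = \frac{1}{19}$)
$M{\left(2 \right)} - 9694 = \frac{1}{19} - 9694 = - \frac{184185}{19}$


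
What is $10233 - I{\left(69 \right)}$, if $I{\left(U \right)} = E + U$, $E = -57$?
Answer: $10221$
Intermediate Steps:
$I{\left(U \right)} = -57 + U$
$10233 - I{\left(69 \right)} = 10233 - \left(-57 + 69\right) = 10233 - 12 = 10221$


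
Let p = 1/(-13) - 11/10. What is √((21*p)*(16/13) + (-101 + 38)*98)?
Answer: 3*I*√2912630/65 ≈ 78.768*I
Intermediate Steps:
p = -153/130 (p = 1*(-1/13) - 11*⅒ = -1/13 - 11/10 = -153/130 ≈ -1.1769)
√((21*p)*(16/13) + (-101 + 38)*98) = √((21*(-153/130))*(16/13) + (-101 + 38)*98) = √(-25704/(65*13) - 63*98) = √(-3213/130*16/13 - 6174) = √(-25704/845 - 6174) = √(-5242734/845) = 3*I*√2912630/65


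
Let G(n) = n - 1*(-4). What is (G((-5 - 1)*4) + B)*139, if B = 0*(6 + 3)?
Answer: -2780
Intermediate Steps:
G(n) = 4 + n (G(n) = n + 4 = 4 + n)
B = 0 (B = 0*9 = 0)
(G((-5 - 1)*4) + B)*139 = ((4 + (-5 - 1)*4) + 0)*139 = ((4 - 6*4) + 0)*139 = ((4 - 24) + 0)*139 = (-20 + 0)*139 = -20*139 = -2780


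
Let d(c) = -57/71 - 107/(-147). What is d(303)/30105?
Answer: -782/314205885 ≈ -2.4888e-6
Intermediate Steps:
d(c) = -782/10437 (d(c) = -57*1/71 - 107*(-1/147) = -57/71 + 107/147 = -782/10437)
d(303)/30105 = -782/10437/30105 = -782/10437*1/30105 = -782/314205885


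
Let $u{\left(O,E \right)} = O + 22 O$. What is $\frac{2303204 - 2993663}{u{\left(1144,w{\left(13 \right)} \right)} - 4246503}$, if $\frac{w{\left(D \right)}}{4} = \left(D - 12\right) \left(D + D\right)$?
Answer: $\frac{690459}{4220191} \approx 0.16361$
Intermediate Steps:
$w{\left(D \right)} = 8 D \left(-12 + D\right)$ ($w{\left(D \right)} = 4 \left(D - 12\right) \left(D + D\right) = 4 \left(-12 + D\right) 2 D = 4 \cdot 2 D \left(-12 + D\right) = 8 D \left(-12 + D\right)$)
$u{\left(O,E \right)} = 23 O$
$\frac{2303204 - 2993663}{u{\left(1144,w{\left(13 \right)} \right)} - 4246503} = \frac{2303204 - 2993663}{23 \cdot 1144 - 4246503} = - \frac{690459}{26312 - 4246503} = - \frac{690459}{-4220191} = \left(-690459\right) \left(- \frac{1}{4220191}\right) = \frac{690459}{4220191}$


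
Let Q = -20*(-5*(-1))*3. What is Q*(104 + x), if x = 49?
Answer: -45900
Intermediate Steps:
Q = -300 (Q = -100*3 = -20*15 = -300)
Q*(104 + x) = -300*(104 + 49) = -300*153 = -45900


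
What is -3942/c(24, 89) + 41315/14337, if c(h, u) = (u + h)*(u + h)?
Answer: 471034781/183069153 ≈ 2.5730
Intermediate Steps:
c(h, u) = (h + u)**2 (c(h, u) = (h + u)*(h + u) = (h + u)**2)
-3942/c(24, 89) + 41315/14337 = -3942/(24 + 89)**2 + 41315/14337 = -3942/(113**2) + 41315*(1/14337) = -3942/12769 + 41315/14337 = 471034781/183069153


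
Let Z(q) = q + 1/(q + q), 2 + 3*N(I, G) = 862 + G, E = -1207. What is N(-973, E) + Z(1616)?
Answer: 14547235/9696 ≈ 1500.3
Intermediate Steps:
N(I, G) = 860/3 + G/3 (N(I, G) = -2/3 + (862 + G)/3 = -2/3 + (862/3 + G/3) = 860/3 + G/3)
Z(q) = q + 1/(2*q)
N(-973, E) + Z(1616) = (860/3 + (1/3)*(-1207)) + (1616 + (1/2)/1616) = (860/3 - 1207/3) + (1616 + (1/2)*(1/1616)) = -347/3 + (1616 + 1/3232) = -347/3 + 5222913/3232 = 14547235/9696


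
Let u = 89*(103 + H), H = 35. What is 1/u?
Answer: 1/12282 ≈ 8.1420e-5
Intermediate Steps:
u = 12282 (u = 89*(103 + 35) = 89*138 = 12282)
1/u = 1/12282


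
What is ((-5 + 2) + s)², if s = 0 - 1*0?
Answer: 9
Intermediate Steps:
s = 0 (s = 0 + 0 = 0)
((-5 + 2) + s)² = ((-5 + 2) + 0)² = (-3 + 0)² = (-3)² = 9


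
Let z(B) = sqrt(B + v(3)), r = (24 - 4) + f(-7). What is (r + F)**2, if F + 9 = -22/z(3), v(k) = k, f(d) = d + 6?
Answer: 542/3 - 220*sqrt(6)/3 ≈ 1.0374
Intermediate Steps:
f(d) = 6 + d
r = 19 (r = (24 - 4) + (6 - 7) = 20 - 1 = 19)
z(B) = sqrt(3 + B) (z(B) = sqrt(B + 3) = sqrt(3 + B))
F = -9 - 11*sqrt(6)/3 (F = -9 - 22/sqrt(3 + 3) = -9 - 22*sqrt(6)/6 = -9 - 11*sqrt(6)/3 ≈ -17.981)
(r + F)**2 = (19 + (-9 - 11*sqrt(6)/3))**2 = (10 - 11*sqrt(6)/3)**2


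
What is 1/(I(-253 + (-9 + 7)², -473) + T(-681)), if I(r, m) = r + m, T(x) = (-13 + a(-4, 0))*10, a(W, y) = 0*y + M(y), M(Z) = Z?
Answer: -1/852 ≈ -0.0011737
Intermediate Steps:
a(W, y) = y (a(W, y) = 0*y + y = 0 + y = y)
T(x) = -130 (T(x) = (-13 + 0)*10 = -13*10 = -130)
I(r, m) = m + r
1/(I(-253 + (-9 + 7)², -473) + T(-681)) = 1/((-473 + (-253 + (-9 + 7)²)) - 130) = 1/((-473 + (-253 + (-2)²)) - 130) = 1/((-473 + (-253 + 4)) - 130) = 1/((-473 - 249) - 130) = 1/(-722 - 130) = 1/(-852) = -1/852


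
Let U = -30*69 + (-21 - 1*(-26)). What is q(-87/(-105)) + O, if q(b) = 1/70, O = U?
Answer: -144549/70 ≈ -2065.0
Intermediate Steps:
U = -2065 (U = -2070 + (-21 + 26) = -2070 + 5 = -2065)
O = -2065
q(b) = 1/70
q(-87/(-105)) + O = 1/70 - 2065 = -144549/70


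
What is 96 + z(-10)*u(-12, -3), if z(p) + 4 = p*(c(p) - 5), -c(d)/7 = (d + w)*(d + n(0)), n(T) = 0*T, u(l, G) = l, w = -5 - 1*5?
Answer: -168456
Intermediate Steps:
w = -10 (w = -5 - 5 = -10)
n(T) = 0
c(d) = -7*d*(-10 + d) (c(d) = -7*(d - 10)*(d + 0) = -7*(-10 + d)*d = -7*d*(-10 + d))
z(p) = -4 + p*(-5 + 7*p*(10 - p)) (z(p) = -4 + p*(7*p*(10 - p) - 5) = -4 + p*(-5 + 7*p*(10 - p)))
96 + z(-10)*u(-12, -3) = 96 + (-4 - 5*(-10) - 1*(-10)²*(-70 + 7*(-10)))*(-12) = 96 + (-4 + 50 - 1*100*(-70 - 70))*(-12) = 96 + (-4 + 50 - 1*100*(-140))*(-12) = 96 + (-4 + 50 + 14000)*(-12) = 96 + 14046*(-12) = 96 - 168552 = -168456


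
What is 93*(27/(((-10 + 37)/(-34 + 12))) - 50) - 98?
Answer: -6794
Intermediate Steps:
93*(27/(((-10 + 37)/(-34 + 12))) - 50) - 98 = 93*(27/((27/(-22))) - 50) - 98 = 93*(27/((27*(-1/22))) - 50) - 98 = 93*(27/(-27/22) - 50) - 98 = 93*(27*(-22/27) - 50) - 98 = 93*(-22 - 50) - 98 = 93*(-72) - 98 = -6696 - 98 = -6794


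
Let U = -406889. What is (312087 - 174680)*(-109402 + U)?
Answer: -70941997437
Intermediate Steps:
(312087 - 174680)*(-109402 + U) = (312087 - 174680)*(-109402 - 406889) = 137407*(-516291) = -70941997437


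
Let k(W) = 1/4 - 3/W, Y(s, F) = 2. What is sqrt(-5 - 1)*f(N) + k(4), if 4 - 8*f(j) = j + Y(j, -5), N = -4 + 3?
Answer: -1/2 + 3*I*sqrt(6)/8 ≈ -0.5 + 0.91856*I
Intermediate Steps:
k(W) = 1/4 - 3/W (k(W) = 1*(1/4) - 3/W = 1/4 - 3/W)
N = -1
f(j) = 1/4 - j/8 (f(j) = 1/2 - (j + 2)/8 = 1/2 - (2 + j)/8 = 1/2 + (-1/4 - j/8) = 1/4 - j/8)
sqrt(-5 - 1)*f(N) + k(4) = sqrt(-5 - 1)*(1/4 - 1/8*(-1)) + (1/4)*(-12 + 4)/4 = sqrt(-6)*(1/4 + 1/8) + (1/4)*(1/4)*(-8) = (I*sqrt(6))*(3/8) - 1/2 = 3*I*sqrt(6)/8 - 1/2 = -1/2 + 3*I*sqrt(6)/8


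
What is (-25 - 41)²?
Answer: 4356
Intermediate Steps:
(-25 - 41)² = (-66)² = 4356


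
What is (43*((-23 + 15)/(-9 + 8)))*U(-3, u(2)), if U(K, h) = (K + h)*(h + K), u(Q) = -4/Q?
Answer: 8600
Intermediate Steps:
U(K, h) = (K + h)² (U(K, h) = (K + h)*(K + h) = (K + h)²)
(43*((-23 + 15)/(-9 + 8)))*U(-3, u(2)) = (43*((-23 + 15)/(-9 + 8)))*(-3 - 4/2)² = (43*(-8/(-1)))*(-3 - 4*½)² = (43*(-8*(-1)))*(-3 - 2)² = (43*8)*(-5)² = 344*25 = 8600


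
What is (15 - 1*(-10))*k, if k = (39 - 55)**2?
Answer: 6400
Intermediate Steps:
k = 256 (k = (-16)**2 = 256)
(15 - 1*(-10))*k = (15 - 1*(-10))*256 = (15 + 10)*256 = 25*256 = 6400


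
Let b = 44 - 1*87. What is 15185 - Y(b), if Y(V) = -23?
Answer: 15208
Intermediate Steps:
b = -43 (b = 44 - 87 = -43)
15185 - Y(b) = 15185 - 1*(-23) = 15185 + 23 = 15208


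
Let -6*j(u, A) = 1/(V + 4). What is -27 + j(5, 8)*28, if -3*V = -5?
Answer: -473/17 ≈ -27.824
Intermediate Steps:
V = 5/3 (V = -⅓*(-5) = 5/3 ≈ 1.6667)
j(u, A) = -1/34 (j(u, A) = -1/(6*(5/3 + 4)) = -1/(6*17/3) = -⅙*3/17 = -1/34)
-27 + j(5, 8)*28 = -27 - 1/34*28 = -27 - 14/17 = -473/17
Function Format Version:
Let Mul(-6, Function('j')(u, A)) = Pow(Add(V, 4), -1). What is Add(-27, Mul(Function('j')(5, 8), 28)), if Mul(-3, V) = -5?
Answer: Rational(-473, 17) ≈ -27.824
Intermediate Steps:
V = Rational(5, 3) (V = Mul(Rational(-1, 3), -5) = Rational(5, 3) ≈ 1.6667)
Function('j')(u, A) = Rational(-1, 34) (Function('j')(u, A) = Mul(Rational(-1, 6), Pow(Add(Rational(5, 3), 4), -1)) = Mul(Rational(-1, 6), Pow(Rational(17, 3), -1)) = Mul(Rational(-1, 6), Rational(3, 17)) = Rational(-1, 34))
Add(-27, Mul(Function('j')(5, 8), 28)) = Add(-27, Mul(Rational(-1, 34), 28)) = Add(-27, Rational(-14, 17)) = Rational(-473, 17)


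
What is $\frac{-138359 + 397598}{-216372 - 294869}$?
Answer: $- \frac{259239}{511241} \approx -0.50708$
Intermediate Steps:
$\frac{-138359 + 397598}{-216372 - 294869} = \frac{259239}{-511241} = 259239 \left(- \frac{1}{511241}\right) = - \frac{259239}{511241}$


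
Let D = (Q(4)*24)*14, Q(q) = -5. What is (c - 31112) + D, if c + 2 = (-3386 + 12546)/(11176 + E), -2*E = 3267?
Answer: -125171034/3817 ≈ -32793.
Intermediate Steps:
E = -3267/2 (E = -½*3267 = -3267/2 ≈ -1633.5)
c = -3970/3817 (c = -2 + (-3386 + 12546)/(11176 - 3267/2) = -2 + 9160/(19085/2) = -2 + 9160*(2/19085) = -2 + 3664/3817 = -3970/3817 ≈ -1.0401)
D = -1680 (D = -5*24*14 = -120*14 = -1680)
(c - 31112) + D = (-3970/3817 - 31112) - 1680 = -118758474/3817 - 1680 = -125171034/3817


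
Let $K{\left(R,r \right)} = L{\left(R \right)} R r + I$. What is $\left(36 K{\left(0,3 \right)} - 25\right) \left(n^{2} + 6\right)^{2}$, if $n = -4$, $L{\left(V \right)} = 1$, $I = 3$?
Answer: $40172$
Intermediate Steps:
$K{\left(R,r \right)} = 3 + R r$ ($K{\left(R,r \right)} = 1 R r + 3 = R r + 3 = 3 + R r$)
$\left(36 K{\left(0,3 \right)} - 25\right) \left(n^{2} + 6\right)^{2} = \left(36 \left(3 + 0 \cdot 3\right) - 25\right) \left(\left(-4\right)^{2} + 6\right)^{2} = \left(36 \left(3 + 0\right) - 25\right) \left(16 + 6\right)^{2} = \left(36 \cdot 3 - 25\right) 22^{2} = \left(108 - 25\right) 484 = 83 \cdot 484 = 40172$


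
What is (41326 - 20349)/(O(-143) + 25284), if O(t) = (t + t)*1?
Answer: 20977/24998 ≈ 0.83915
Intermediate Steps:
O(t) = 2*t (O(t) = (2*t)*1 = 2*t)
(41326 - 20349)/(O(-143) + 25284) = (41326 - 20349)/(2*(-143) + 25284) = 20977/(-286 + 25284) = 20977/24998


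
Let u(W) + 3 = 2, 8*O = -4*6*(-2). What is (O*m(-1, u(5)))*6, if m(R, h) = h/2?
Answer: -18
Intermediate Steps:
O = 6 (O = (-4*6*(-2))/8 = (-24*(-2))/8 = (⅛)*48 = 6)
u(W) = -1 (u(W) = -3 + 2 = -1)
m(R, h) = h/2 (m(R, h) = h*(½) = h/2)
(O*m(-1, u(5)))*6 = (6*((½)*(-1)))*6 = (6*(-½))*6 = -3*6 = -18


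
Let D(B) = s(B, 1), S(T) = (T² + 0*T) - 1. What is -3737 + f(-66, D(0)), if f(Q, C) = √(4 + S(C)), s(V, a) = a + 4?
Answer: -3737 + 2*√7 ≈ -3731.7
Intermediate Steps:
s(V, a) = 4 + a
S(T) = -1 + T² (S(T) = (T² + 0) - 1 = T² - 1 = -1 + T²)
D(B) = 5 (D(B) = 4 + 1 = 5)
f(Q, C) = √(3 + C²) (f(Q, C) = √(4 + (-1 + C²)) = √(3 + C²))
-3737 + f(-66, D(0)) = -3737 + √(3 + 5²) = -3737 + √(3 + 25) = -3737 + √28 = -3737 + 2*√7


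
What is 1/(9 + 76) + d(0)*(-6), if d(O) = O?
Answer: 1/85 ≈ 0.011765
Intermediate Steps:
1/(9 + 76) + d(0)*(-6) = 1/(9 + 76) + 0*(-6) = 1/85 + 0 = 1/85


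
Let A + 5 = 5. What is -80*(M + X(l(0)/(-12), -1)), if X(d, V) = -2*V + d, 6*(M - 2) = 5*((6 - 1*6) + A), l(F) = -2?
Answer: -1000/3 ≈ -333.33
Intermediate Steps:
A = 0 (A = -5 + 5 = 0)
M = 2 (M = 2 + (5*((6 - 1*6) + 0))/6 = 2 + (5*((6 - 6) + 0))/6 = 2 + (5*(0 + 0))/6 = 2 + (5*0)/6 = 2 + (⅙)*0 = 2 + 0 = 2)
X(d, V) = d - 2*V
-80*(M + X(l(0)/(-12), -1)) = -80*(2 + (-2/(-12) - 2*(-1))) = -80*(2 + (-2*(-1/12) + 2)) = -80*(2 + (⅙ + 2)) = -80*(2 + 13/6) = -80*25/6 = -1000/3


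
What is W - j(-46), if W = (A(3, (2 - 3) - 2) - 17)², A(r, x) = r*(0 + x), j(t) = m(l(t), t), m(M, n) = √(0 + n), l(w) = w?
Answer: 676 - I*√46 ≈ 676.0 - 6.7823*I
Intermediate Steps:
m(M, n) = √n
j(t) = √t
A(r, x) = r*x
W = 676 (W = (3*((2 - 3) - 2) - 17)² = (3*(-1 - 2) - 17)² = (3*(-3) - 17)² = (-9 - 17)² = (-26)² = 676)
W - j(-46) = 676 - √(-46) = 676 - I*√46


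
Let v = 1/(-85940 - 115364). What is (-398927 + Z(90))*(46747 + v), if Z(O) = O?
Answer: -3753198988344819/201304 ≈ -1.8644e+10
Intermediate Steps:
v = -1/201304 (v = 1/(-201304) = -1/201304 ≈ -4.9676e-6)
(-398927 + Z(90))*(46747 + v) = (-398927 + 90)*(46747 - 1/201304) = -398837*9410358087/201304 = -3753198988344819/201304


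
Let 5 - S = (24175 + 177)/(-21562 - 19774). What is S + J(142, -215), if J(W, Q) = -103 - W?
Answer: -1237036/5167 ≈ -239.41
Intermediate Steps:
S = 28879/5167 (S = 5 - (24175 + 177)/(-21562 - 19774) = 5 - 24352/(-41336) = 5 - 24352*(-1)/41336 = 5 - 1*(-3044/5167) = 5 + 3044/5167 = 28879/5167 ≈ 5.5891)
S + J(142, -215) = 28879/5167 + (-103 - 1*142) = 28879/5167 + (-103 - 142) = 28879/5167 - 245 = -1237036/5167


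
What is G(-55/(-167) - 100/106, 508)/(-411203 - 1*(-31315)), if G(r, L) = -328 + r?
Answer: 2908563/3362388688 ≈ 0.00086503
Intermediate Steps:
G(-55/(-167) - 100/106, 508)/(-411203 - 1*(-31315)) = (-328 + (-55/(-167) - 100/106))/(-411203 - 1*(-31315)) = (-328 + (-55*(-1/167) - 100*1/106))/(-411203 + 31315) = (-328 + (55/167 - 50/53))/(-379888) = (-328 - 5435/8851)*(-1/379888) = -2908563/8851*(-1/379888) = 2908563/3362388688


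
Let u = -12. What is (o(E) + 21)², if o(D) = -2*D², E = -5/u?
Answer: 2211169/5184 ≈ 426.54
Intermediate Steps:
E = 5/12 (E = -5/(-12) = -5*(-1/12) = 5/12 ≈ 0.41667)
(o(E) + 21)² = (-2*(5/12)² + 21)² = (-2*25/144 + 21)² = (-25/72 + 21)² = (1487/72)² = 2211169/5184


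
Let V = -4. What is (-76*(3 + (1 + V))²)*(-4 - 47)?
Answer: 0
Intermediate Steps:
(-76*(3 + (1 + V))²)*(-4 - 47) = (-76*(3 + (1 - 4))²)*(-4 - 47) = -76*(3 - 3)²*(-51) = -76*0²*(-51) = -76*0*(-51) = 0*(-51) = 0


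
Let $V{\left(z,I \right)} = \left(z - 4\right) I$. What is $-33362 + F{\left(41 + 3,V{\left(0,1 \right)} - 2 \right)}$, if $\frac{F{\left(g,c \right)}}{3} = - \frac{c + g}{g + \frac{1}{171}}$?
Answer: $- \frac{251068544}{7525} \approx -33365.0$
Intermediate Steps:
$V{\left(z,I \right)} = I \left(-4 + z\right)$ ($V{\left(z,I \right)} = \left(-4 + z\right) I = I \left(-4 + z\right)$)
$F{\left(g,c \right)} = - \frac{3 \left(c + g\right)}{\frac{1}{171} + g}$ ($F{\left(g,c \right)} = 3 \left(- \frac{c + g}{g + \frac{1}{171}}\right) = 3 \left(- \frac{c + g}{\frac{1}{171} + g}\right) = - \frac{3 \left(c + g\right)}{\frac{1}{171} + g}$)
$-33362 + F{\left(41 + 3,V{\left(0,1 \right)} - 2 \right)} = -33362 + \frac{513 \left(- (1 \left(-4 + 0\right) - 2) - \left(41 + 3\right)\right)}{1 + 171 \left(41 + 3\right)} = -33362 + \frac{513 \left(- (1 \left(-4\right) - 2) - 44\right)}{1 + 171 \cdot 44} = -33362 + \frac{513 \left(- (-4 - 2) - 44\right)}{1 + 7524} = -33362 + \frac{513 \left(\left(-1\right) \left(-6\right) - 44\right)}{7525} = -33362 + 513 \cdot \frac{1}{7525} \left(6 - 44\right) = -33362 + 513 \cdot \frac{1}{7525} \left(-38\right) = -33362 - \frac{19494}{7525} = - \frac{251068544}{7525}$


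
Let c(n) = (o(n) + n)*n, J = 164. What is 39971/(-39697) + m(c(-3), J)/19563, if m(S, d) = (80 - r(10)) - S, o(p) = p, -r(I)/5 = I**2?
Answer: -759642959/776592411 ≈ -0.97817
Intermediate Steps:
r(I) = -5*I**2
c(n) = 2*n**2 (c(n) = (n + n)*n = (2*n)*n = 2*n**2)
m(S, d) = 580 - S (m(S, d) = (80 - (-5)*10**2) - S = (80 - (-5)*100) - S = (80 - 1*(-500)) - S = (80 + 500) - S = 580 - S)
39971/(-39697) + m(c(-3), J)/19563 = 39971/(-39697) + (580 - 2*(-3)**2)/19563 = 39971*(-1/39697) + (580 - 2*9)*(1/19563) = -39971/39697 + (580 - 1*18)*(1/19563) = -39971/39697 + (580 - 18)*(1/19563) = -39971/39697 + 562*(1/19563) = -39971/39697 + 562/19563 = -759642959/776592411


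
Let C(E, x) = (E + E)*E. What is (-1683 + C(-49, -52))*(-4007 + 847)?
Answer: -9856040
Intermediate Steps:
C(E, x) = 2*E² (C(E, x) = (2*E)*E = 2*E²)
(-1683 + C(-49, -52))*(-4007 + 847) = (-1683 + 2*(-49)²)*(-4007 + 847) = (-1683 + 2*2401)*(-3160) = (-1683 + 4802)*(-3160) = 3119*(-3160) = -9856040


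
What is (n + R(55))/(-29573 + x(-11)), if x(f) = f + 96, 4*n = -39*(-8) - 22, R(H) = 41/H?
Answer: -8057/3243680 ≈ -0.0024839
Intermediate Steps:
n = 145/2 (n = (-39*(-8) - 22)/4 = (312 - 22)/4 = (1/4)*290 = 145/2 ≈ 72.500)
x(f) = 96 + f
(n + R(55))/(-29573 + x(-11)) = (145/2 + 41/55)/(-29573 + (96 - 11)) = (145/2 + 41*(1/55))/(-29573 + 85) = (145/2 + 41/55)/(-29488) = (8057/110)*(-1/29488) = -8057/3243680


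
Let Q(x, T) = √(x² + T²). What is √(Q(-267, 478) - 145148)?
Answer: √(-145148 + √299773) ≈ 380.26*I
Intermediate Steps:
Q(x, T) = √(T² + x²)
√(Q(-267, 478) - 145148) = √(√(478² + (-267)²) - 145148) = √(√(228484 + 71289) - 145148) = √(√299773 - 145148) = √(-145148 + √299773)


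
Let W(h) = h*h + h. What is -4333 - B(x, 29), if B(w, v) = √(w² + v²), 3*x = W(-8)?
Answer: -4333 - √10705/3 ≈ -4367.5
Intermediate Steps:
W(h) = h + h² (W(h) = h² + h = h + h²)
x = 56/3 (x = (-8*(1 - 8))/3 = (-8*(-7))/3 = (⅓)*56 = 56/3 ≈ 18.667)
B(w, v) = √(v² + w²)
-4333 - B(x, 29) = -4333 - √(29² + (56/3)²) = -4333 - √(841 + 3136/9) = -4333 - √(10705/9) = -4333 - √10705/3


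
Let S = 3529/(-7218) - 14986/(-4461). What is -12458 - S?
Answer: -133744590721/10733166 ≈ -12461.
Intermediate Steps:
S = 30808693/10733166 (S = 3529*(-1/7218) - 14986*(-1/4461) = -3529/7218 + 14986/4461 = 30808693/10733166 ≈ 2.8704)
-12458 - S = -12458 - 1*30808693/10733166 = -12458 - 30808693/10733166 = -133744590721/10733166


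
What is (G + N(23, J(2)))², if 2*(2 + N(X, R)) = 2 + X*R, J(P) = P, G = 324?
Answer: 119716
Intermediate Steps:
N(X, R) = -1 + R*X/2 (N(X, R) = -2 + (2 + X*R)/2 = -2 + (2 + R*X)/2 = -2 + (1 + R*X/2) = -1 + R*X/2)
(G + N(23, J(2)))² = (324 + (-1 + (½)*2*23))² = (324 + (-1 + 23))² = (324 + 22)² = 346² = 119716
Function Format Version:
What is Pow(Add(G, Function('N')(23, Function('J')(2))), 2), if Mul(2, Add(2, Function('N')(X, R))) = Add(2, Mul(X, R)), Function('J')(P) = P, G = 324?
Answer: 119716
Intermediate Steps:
Function('N')(X, R) = Add(-1, Mul(Rational(1, 2), R, X)) (Function('N')(X, R) = Add(-2, Mul(Rational(1, 2), Add(2, Mul(X, R)))) = Add(-2, Mul(Rational(1, 2), Add(2, Mul(R, X)))) = Add(-2, Add(1, Mul(Rational(1, 2), R, X))) = Add(-1, Mul(Rational(1, 2), R, X)))
Pow(Add(G, Function('N')(23, Function('J')(2))), 2) = Pow(Add(324, Add(-1, Mul(Rational(1, 2), 2, 23))), 2) = Pow(Add(324, Add(-1, 23)), 2) = Pow(Add(324, 22), 2) = Pow(346, 2) = 119716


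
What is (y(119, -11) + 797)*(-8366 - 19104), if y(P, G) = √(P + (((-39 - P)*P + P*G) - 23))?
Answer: -21893590 - 27470*I*√20015 ≈ -2.1894e+7 - 3.8863e+6*I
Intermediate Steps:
y(P, G) = √(-23 + P + G*P + P*(-39 - P)) (y(P, G) = √(P + ((P*(-39 - P) + G*P) - 23)) = √(P + ((G*P + P*(-39 - P)) - 23)) = √(P + (-23 + G*P + P*(-39 - P))) = √(-23 + P + G*P + P*(-39 - P)))
(y(119, -11) + 797)*(-8366 - 19104) = (√(-23 - 1*119² - 38*119 - 11*119) + 797)*(-8366 - 19104) = (√(-23 - 1*14161 - 4522 - 1309) + 797)*(-27470) = (√(-23 - 14161 - 4522 - 1309) + 797)*(-27470) = (√(-20015) + 797)*(-27470) = (I*√20015 + 797)*(-27470) = (797 + I*√20015)*(-27470) = -21893590 - 27470*I*√20015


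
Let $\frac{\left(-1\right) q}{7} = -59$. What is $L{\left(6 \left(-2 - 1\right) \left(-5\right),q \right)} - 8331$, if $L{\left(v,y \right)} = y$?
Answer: $-7918$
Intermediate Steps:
$q = 413$ ($q = \left(-7\right) \left(-59\right) = 413$)
$L{\left(6 \left(-2 - 1\right) \left(-5\right),q \right)} - 8331 = 413 - 8331 = -7918$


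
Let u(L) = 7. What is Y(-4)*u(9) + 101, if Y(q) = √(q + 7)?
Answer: 101 + 7*√3 ≈ 113.12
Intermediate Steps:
Y(q) = √(7 + q)
Y(-4)*u(9) + 101 = √(7 - 4)*7 + 101 = √3*7 + 101 = 7*√3 + 101 = 101 + 7*√3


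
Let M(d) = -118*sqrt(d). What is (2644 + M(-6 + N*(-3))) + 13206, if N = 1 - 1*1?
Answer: 15850 - 118*I*sqrt(6) ≈ 15850.0 - 289.04*I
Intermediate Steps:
N = 0 (N = 1 - 1 = 0)
(2644 + M(-6 + N*(-3))) + 13206 = (2644 - 118*sqrt(-6 + 0*(-3))) + 13206 = (2644 - 118*sqrt(-6 + 0)) + 13206 = (2644 - 118*I*sqrt(6)) + 13206 = 15850 - 118*I*sqrt(6)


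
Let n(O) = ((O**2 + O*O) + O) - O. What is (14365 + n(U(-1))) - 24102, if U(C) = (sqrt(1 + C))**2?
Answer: -9737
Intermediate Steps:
U(C) = 1 + C
n(O) = 2*O**2 (n(O) = ((O**2 + O**2) + O) - O = (2*O**2 + O) - O = (O + 2*O**2) - O = 2*O**2)
(14365 + n(U(-1))) - 24102 = (14365 + 2*(1 - 1)**2) - 24102 = (14365 + 2*0**2) - 24102 = (14365 + 2*0) - 24102 = (14365 + 0) - 24102 = 14365 - 24102 = -9737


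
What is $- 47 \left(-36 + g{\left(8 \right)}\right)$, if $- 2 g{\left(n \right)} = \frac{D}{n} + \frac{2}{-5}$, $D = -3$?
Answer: $\frac{133903}{80} \approx 1673.8$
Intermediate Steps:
$g{\left(n \right)} = \frac{1}{5} + \frac{3}{2 n}$ ($g{\left(n \right)} = - \frac{- \frac{3}{n} + \frac{2}{-5}}{2} = - \frac{- \frac{3}{n} + 2 \left(- \frac{1}{5}\right)}{2} = - \frac{- \frac{3}{n} - \frac{2}{5}}{2} = - \frac{- \frac{2}{5} - \frac{3}{n}}{2} = \frac{1}{5} + \frac{3}{2 n}$)
$- 47 \left(-36 + g{\left(8 \right)}\right) = - 47 \left(-36 + \frac{15 + 2 \cdot 8}{10 \cdot 8}\right) = - 47 \left(-36 + \frac{1}{10} \cdot \frac{1}{8} \left(15 + 16\right)\right) = - 47 \left(-36 + \frac{1}{10} \cdot \frac{1}{8} \cdot 31\right) = - 47 \left(-36 + \frac{31}{80}\right) = \left(-47\right) \left(- \frac{2849}{80}\right) = \frac{133903}{80}$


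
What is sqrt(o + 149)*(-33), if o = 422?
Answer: -33*sqrt(571) ≈ -788.55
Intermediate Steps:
sqrt(o + 149)*(-33) = sqrt(422 + 149)*(-33) = sqrt(571)*(-33) = -33*sqrt(571)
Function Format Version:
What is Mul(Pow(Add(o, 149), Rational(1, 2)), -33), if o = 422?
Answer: Mul(-33, Pow(571, Rational(1, 2))) ≈ -788.55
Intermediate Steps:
Mul(Pow(Add(o, 149), Rational(1, 2)), -33) = Mul(Pow(Add(422, 149), Rational(1, 2)), -33) = Mul(Pow(571, Rational(1, 2)), -33) = Mul(-33, Pow(571, Rational(1, 2)))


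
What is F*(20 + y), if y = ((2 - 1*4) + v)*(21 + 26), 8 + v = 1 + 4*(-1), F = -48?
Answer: 28368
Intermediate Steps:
v = -11 (v = -8 + (1 + 4*(-1)) = -8 + (1 - 4) = -8 - 3 = -11)
y = -611 (y = ((2 - 1*4) - 11)*(21 + 26) = ((2 - 4) - 11)*47 = (-2 - 11)*47 = -13*47 = -611)
F*(20 + y) = -48*(20 - 611) = -48*(-591) = 28368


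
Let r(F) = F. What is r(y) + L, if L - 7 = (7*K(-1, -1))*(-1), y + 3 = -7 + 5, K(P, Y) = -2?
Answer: 16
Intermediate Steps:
y = -5 (y = -3 + (-7 + 5) = -3 - 2 = -5)
L = 21 (L = 7 + (7*(-2))*(-1) = 7 - 14*(-1) = 7 + 14 = 21)
r(y) + L = -5 + 21 = 16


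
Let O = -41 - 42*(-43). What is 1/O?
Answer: 1/1765 ≈ 0.00056657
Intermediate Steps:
O = 1765 (O = -41 + 1806 = 1765)
1/O = 1/1765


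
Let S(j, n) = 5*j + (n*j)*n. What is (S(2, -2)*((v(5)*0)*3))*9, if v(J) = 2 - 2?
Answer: 0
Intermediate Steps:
v(J) = 0
S(j, n) = 5*j + j*n² (S(j, n) = 5*j + (j*n)*n = 5*j + j*n²)
(S(2, -2)*((v(5)*0)*3))*9 = ((2*(5 + (-2)²))*((0*0)*3))*9 = ((2*(5 + 4))*(0*3))*9 = ((2*9)*0)*9 = (18*0)*9 = 0*9 = 0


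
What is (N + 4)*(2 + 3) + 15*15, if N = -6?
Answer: 215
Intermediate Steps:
(N + 4)*(2 + 3) + 15*15 = (-6 + 4)*(2 + 3) + 15*15 = -2*5 + 225 = -10 + 225 = 215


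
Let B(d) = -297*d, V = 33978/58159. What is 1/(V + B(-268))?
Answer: 58159/4629257742 ≈ 1.2563e-5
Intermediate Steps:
V = 33978/58159 (V = 33978*(1/58159) = 33978/58159 ≈ 0.58423)
1/(V + B(-268)) = 1/(33978/58159 - 297*(-268)) = 1/(33978/58159 + 79596) = 1/(4629257742/58159) = 58159/4629257742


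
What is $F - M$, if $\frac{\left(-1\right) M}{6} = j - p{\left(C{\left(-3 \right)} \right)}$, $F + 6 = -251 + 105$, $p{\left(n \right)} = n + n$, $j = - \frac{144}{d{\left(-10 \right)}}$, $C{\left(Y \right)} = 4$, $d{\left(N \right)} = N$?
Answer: $- \frac{568}{5} \approx -113.6$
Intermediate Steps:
$j = \frac{72}{5}$ ($j = - \frac{144}{-10} = \left(-144\right) \left(- \frac{1}{10}\right) = \frac{72}{5} \approx 14.4$)
$p{\left(n \right)} = 2 n$
$F = -152$ ($F = -6 + \left(-251 + 105\right) = -6 - 146 = -152$)
$M = - \frac{192}{5}$ ($M = - 6 \left(\frac{72}{5} - 2 \cdot 4\right) = - 6 \left(\frac{72}{5} - 8\right) = \left(-6\right) \frac{32}{5} = - \frac{192}{5} \approx -38.4$)
$F - M = -152 - - \frac{192}{5} = -152 + \frac{192}{5} = - \frac{568}{5}$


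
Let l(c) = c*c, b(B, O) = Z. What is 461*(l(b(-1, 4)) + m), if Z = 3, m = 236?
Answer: 112945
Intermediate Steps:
b(B, O) = 3
l(c) = c²
461*(l(b(-1, 4)) + m) = 461*(3² + 236) = 461*(9 + 236) = 461*245 = 112945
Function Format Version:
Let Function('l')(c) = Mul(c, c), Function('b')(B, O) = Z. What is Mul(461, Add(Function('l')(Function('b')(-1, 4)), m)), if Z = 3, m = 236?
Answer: 112945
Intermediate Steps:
Function('b')(B, O) = 3
Function('l')(c) = Pow(c, 2)
Mul(461, Add(Function('l')(Function('b')(-1, 4)), m)) = Mul(461, Add(Pow(3, 2), 236)) = Mul(461, Add(9, 236)) = Mul(461, 245) = 112945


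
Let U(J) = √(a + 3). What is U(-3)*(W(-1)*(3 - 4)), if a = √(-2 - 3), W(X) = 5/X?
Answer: 5*√(3 + I*√5) ≈ 9.1799 + 3.0448*I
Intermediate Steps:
a = I*√5 (a = √(-5) = I*√5 ≈ 2.2361*I)
U(J) = √(3 + I*√5) (U(J) = √(I*√5 + 3) = √(3 + I*√5))
U(-3)*(W(-1)*(3 - 4)) = √(3 + I*√5)*((5/(-1))*(3 - 4)) = √(3 + I*√5)*((5*(-1))*(-1)) = √(3 + I*√5)*(-5*(-1)) = √(3 + I*√5)*5 = 5*√(3 + I*√5)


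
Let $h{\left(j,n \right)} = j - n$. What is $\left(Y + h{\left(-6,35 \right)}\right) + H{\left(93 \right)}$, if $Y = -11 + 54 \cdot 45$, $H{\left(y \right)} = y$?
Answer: $2471$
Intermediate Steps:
$Y = 2419$ ($Y = -11 + 2430 = 2419$)
$\left(Y + h{\left(-6,35 \right)}\right) + H{\left(93 \right)} = \left(2419 - 41\right) + 93 = 2378 + 93 = 2471$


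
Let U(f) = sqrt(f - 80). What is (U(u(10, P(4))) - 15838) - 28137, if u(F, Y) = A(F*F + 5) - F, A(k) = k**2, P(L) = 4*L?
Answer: -43975 + 27*sqrt(15) ≈ -43870.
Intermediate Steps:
u(F, Y) = (5 + F**2)**2 - F (u(F, Y) = (F*F + 5)**2 - F = (F**2 + 5)**2 - F = (5 + F**2)**2 - F)
U(f) = sqrt(-80 + f)
(U(u(10, P(4))) - 15838) - 28137 = (sqrt(-80 + ((5 + 10**2)**2 - 1*10)) - 15838) - 28137 = (sqrt(-80 + ((5 + 100)**2 - 10)) - 15838) - 28137 = (sqrt(-80 + (105**2 - 10)) - 15838) - 28137 = (sqrt(-80 + (11025 - 10)) - 15838) - 28137 = (sqrt(-80 + 11015) - 15838) - 28137 = (sqrt(10935) - 15838) - 28137 = (27*sqrt(15) - 15838) - 28137 = (-15838 + 27*sqrt(15)) - 28137 = -43975 + 27*sqrt(15)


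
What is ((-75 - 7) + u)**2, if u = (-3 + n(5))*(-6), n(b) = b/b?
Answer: 4900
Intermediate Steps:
n(b) = 1
u = 12 (u = (-3 + 1)*(-6) = -2*(-6) = 12)
((-75 - 7) + u)**2 = ((-75 - 7) + 12)**2 = (-82 + 12)**2 = (-70)**2 = 4900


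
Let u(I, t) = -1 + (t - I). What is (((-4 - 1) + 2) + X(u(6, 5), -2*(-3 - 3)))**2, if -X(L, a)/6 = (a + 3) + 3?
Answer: 12321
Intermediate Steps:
u(I, t) = -1 + t - I
X(L, a) = -36 - 6*a (X(L, a) = -6*((a + 3) + 3) = -6*((3 + a) + 3) = -6*(6 + a) = -36 - 6*a)
(((-4 - 1) + 2) + X(u(6, 5), -2*(-3 - 3)))**2 = (((-4 - 1) + 2) + (-36 - (-12)*(-3 - 3)))**2 = ((-5 + 2) + (-36 - (-12)*(-6)))**2 = (-3 + (-36 - 6*12))**2 = (-3 + (-36 - 72))**2 = (-3 - 108)**2 = (-111)**2 = 12321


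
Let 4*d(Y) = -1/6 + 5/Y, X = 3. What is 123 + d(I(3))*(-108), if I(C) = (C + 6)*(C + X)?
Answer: 125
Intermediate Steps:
I(C) = (3 + C)*(6 + C) (I(C) = (C + 6)*(C + 3) = (6 + C)*(3 + C) = (3 + C)*(6 + C))
d(Y) = -1/24 + 5/(4*Y) (d(Y) = (-1/6 + 5/Y)/4 = -1/24 + 5/(4*Y))
123 + d(I(3))*(-108) = 123 + ((30 - (18 + 3**2 + 9*3))/(24*(18 + 3**2 + 9*3)))*(-108) = 123 + ((30 - (18 + 9 + 27))/(24*(18 + 9 + 27)))*(-108) = 123 + ((1/24)*(30 - 1*54)/54)*(-108) = 123 + ((1/24)*(1/54)*(30 - 54))*(-108) = 123 + ((1/24)*(1/54)*(-24))*(-108) = 123 - 1/54*(-108) = 123 + 2 = 125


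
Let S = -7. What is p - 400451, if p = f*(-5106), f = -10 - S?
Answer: -385133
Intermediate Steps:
f = -3 (f = -10 - 1*(-7) = -10 + 7 = -3)
p = 15318 (p = -3*(-5106) = 15318)
p - 400451 = 15318 - 400451 = -385133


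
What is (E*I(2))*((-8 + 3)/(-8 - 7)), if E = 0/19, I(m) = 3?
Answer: 0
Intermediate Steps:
E = 0 (E = 0*(1/19) = 0)
(E*I(2))*((-8 + 3)/(-8 - 7)) = (0*3)*((-8 + 3)/(-8 - 7)) = 0*(-5/(-15)) = 0*(-5*(-1/15)) = 0*(⅓) = 0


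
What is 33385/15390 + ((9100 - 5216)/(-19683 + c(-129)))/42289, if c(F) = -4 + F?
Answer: 349706637056/161210023767 ≈ 2.1693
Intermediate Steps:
33385/15390 + ((9100 - 5216)/(-19683 + c(-129)))/42289 = 33385/15390 + ((9100 - 5216)/(-19683 + (-4 - 129)))/42289 = 33385*(1/15390) + (3884/(-19683 - 133))*(1/42289) = 6677/3078 + (3884/(-19816))*(1/42289) = 6677/3078 + (3884*(-1/19816))*(1/42289) = 6677/3078 - 971/4954*1/42289 = 6677/3078 - 971/209499706 = 349706637056/161210023767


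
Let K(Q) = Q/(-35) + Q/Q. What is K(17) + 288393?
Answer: 10093773/35 ≈ 2.8839e+5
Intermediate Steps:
K(Q) = 1 - Q/35 (K(Q) = Q*(-1/35) + 1 = -Q/35 + 1 = 1 - Q/35)
K(17) + 288393 = (1 - 1/35*17) + 288393 = (1 - 17/35) + 288393 = 18/35 + 288393 = 10093773/35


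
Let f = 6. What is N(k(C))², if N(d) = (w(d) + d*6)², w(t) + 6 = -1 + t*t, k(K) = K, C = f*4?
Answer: 258439040161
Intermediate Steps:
C = 24 (C = 6*4 = 24)
w(t) = -7 + t² (w(t) = -6 + (-1 + t*t) = -6 + (-1 + t²) = -7 + t²)
N(d) = (-7 + d² + 6*d)² (N(d) = ((-7 + d²) + d*6)² = ((-7 + d²) + 6*d)² = (-7 + d² + 6*d)²)
N(k(C))² = ((-7 + 24² + 6*24)²)² = ((-7 + 576 + 144)²)² = (713²)² = 508369² = 258439040161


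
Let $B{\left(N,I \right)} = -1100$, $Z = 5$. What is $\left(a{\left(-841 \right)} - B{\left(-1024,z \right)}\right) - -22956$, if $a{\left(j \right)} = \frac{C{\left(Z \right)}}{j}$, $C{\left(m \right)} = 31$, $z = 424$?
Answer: $\frac{20231065}{841} \approx 24056.0$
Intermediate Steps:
$a{\left(j \right)} = \frac{31}{j}$
$\left(a{\left(-841 \right)} - B{\left(-1024,z \right)}\right) - -22956 = \left(\frac{31}{-841} - -1100\right) - -22956 = \left(31 \left(- \frac{1}{841}\right) + 1100\right) + 22956 = \left(- \frac{31}{841} + 1100\right) + 22956 = \frac{925069}{841} + 22956 = \frac{20231065}{841}$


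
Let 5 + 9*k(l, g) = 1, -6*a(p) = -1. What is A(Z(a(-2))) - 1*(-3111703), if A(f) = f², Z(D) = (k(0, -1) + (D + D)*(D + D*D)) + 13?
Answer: 36296761561/11664 ≈ 3.1119e+6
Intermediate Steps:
a(p) = ⅙ (a(p) = -⅙*(-1) = ⅙)
k(l, g) = -4/9 (k(l, g) = -5/9 + (⅑)*1 = -5/9 + ⅑ = -4/9)
Z(D) = 113/9 + 2*D*(D + D²) (Z(D) = (-4/9 + (D + D)*(D + D*D)) + 13 = (-4/9 + (2*D)*(D + D²)) + 13 = (-4/9 + 2*D*(D + D²)) + 13 = 113/9 + 2*D*(D + D²))
A(Z(a(-2))) - 1*(-3111703) = (113/9 + 2*(⅙)² + 2*(⅙)³)² - 1*(-3111703) = (113/9 + 2*(1/36) + 2*(1/216))² + 3111703 = (113/9 + 1/18 + 1/108)² + 3111703 = (1363/108)² + 3111703 = 1857769/11664 + 3111703 = 36296761561/11664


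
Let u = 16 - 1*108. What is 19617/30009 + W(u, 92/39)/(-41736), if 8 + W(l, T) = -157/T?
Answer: 25176487345/38408639136 ≈ 0.65549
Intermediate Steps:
u = -92 (u = 16 - 108 = -92)
W(l, T) = -8 - 157/T
19617/30009 + W(u, 92/39)/(-41736) = 19617/30009 + (-8 - 157/(92/39))/(-41736) = 19617*(1/30009) + (-8 - 157/(92*(1/39)))*(-1/41736) = 6539/10003 + (-8 - 157/92/39)*(-1/41736) = 6539/10003 + (-8 - 157*39/92)*(-1/41736) = 6539/10003 + (-8 - 6123/92)*(-1/41736) = 6539/10003 - 6859/92*(-1/41736) = 6539/10003 + 6859/3839712 = 25176487345/38408639136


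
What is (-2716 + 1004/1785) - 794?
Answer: -6264346/1785 ≈ -3509.4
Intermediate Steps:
(-2716 + 1004/1785) - 794 = -4847056/1785 - 794 = -6264346/1785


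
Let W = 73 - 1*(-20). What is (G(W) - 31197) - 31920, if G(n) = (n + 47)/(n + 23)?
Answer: -1830358/29 ≈ -63116.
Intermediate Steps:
W = 93 (W = 73 + 20 = 93)
G(n) = (47 + n)/(23 + n)
(G(W) - 31197) - 31920 = ((47 + 93)/(23 + 93) - 31197) - 31920 = (140/116 - 31197) - 31920 = ((1/116)*140 - 31197) - 31920 = (35/29 - 31197) - 31920 = -904678/29 - 31920 = -1830358/29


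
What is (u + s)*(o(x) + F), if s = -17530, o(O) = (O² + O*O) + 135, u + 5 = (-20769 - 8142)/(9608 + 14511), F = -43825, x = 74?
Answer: 13846719647088/24119 ≈ 5.7410e+8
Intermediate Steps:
u = -149506/24119 (u = -5 + (-20769 - 8142)/(9608 + 14511) = -5 - 28911/24119 = -149506/24119 ≈ -6.1987)
o(O) = 135 + 2*O² (o(O) = (O² + O²) + 135 = 2*O² + 135 = 135 + 2*O²)
(u + s)*(o(x) + F) = (-149506/24119 - 17530)*((135 + 2*74²) - 43825) = -422955576*((135 + 2*5476) - 43825)/24119 = -422955576*((135 + 10952) - 43825)/24119 = -422955576*(11087 - 43825)/24119 = -422955576/24119*(-32738) = 13846719647088/24119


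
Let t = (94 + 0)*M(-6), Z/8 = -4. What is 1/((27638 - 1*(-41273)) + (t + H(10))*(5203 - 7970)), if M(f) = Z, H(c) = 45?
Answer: 1/8267532 ≈ 1.2096e-7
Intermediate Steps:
Z = -32 (Z = 8*(-4) = -32)
M(f) = -32
t = -3008 (t = (94 + 0)*(-32) = 94*(-32) = -3008)
1/((27638 - 1*(-41273)) + (t + H(10))*(5203 - 7970)) = 1/((27638 - 1*(-41273)) + (-3008 + 45)*(5203 - 7970)) = 1/((27638 + 41273) - 2963*(-2767)) = 1/(68911 + 8198621) = 1/8267532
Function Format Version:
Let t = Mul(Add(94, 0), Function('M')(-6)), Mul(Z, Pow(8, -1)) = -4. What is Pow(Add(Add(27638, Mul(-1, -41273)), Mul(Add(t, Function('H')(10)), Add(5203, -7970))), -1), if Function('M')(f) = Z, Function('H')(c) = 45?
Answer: Rational(1, 8267532) ≈ 1.2096e-7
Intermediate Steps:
Z = -32 (Z = Mul(8, -4) = -32)
Function('M')(f) = -32
t = -3008 (t = Mul(Add(94, 0), -32) = Mul(94, -32) = -3008)
Pow(Add(Add(27638, Mul(-1, -41273)), Mul(Add(t, Function('H')(10)), Add(5203, -7970))), -1) = Pow(Add(Add(27638, Mul(-1, -41273)), Mul(Add(-3008, 45), Add(5203, -7970))), -1) = Pow(Add(Add(27638, 41273), Mul(-2963, -2767)), -1) = Pow(Add(68911, 8198621), -1) = Pow(8267532, -1) = Rational(1, 8267532)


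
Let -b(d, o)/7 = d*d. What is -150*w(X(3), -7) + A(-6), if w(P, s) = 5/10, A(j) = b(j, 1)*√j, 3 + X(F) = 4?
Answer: -75 - 252*I*√6 ≈ -75.0 - 617.27*I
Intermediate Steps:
b(d, o) = -7*d² (b(d, o) = -7*d*d = -7*d²)
X(F) = 1 (X(F) = -3 + 4 = 1)
A(j) = -7*j^(5/2) (A(j) = (-7*j²)*√j = -7*j^(5/2))
w(P, s) = ½ (w(P, s) = 5*(⅒) = ½)
-150*w(X(3), -7) + A(-6) = -150*½ - 252*I*√6 = -75 - 252*I*√6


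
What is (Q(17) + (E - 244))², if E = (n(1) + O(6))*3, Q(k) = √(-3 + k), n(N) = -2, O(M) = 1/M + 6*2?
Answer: 182385/4 - 427*√14 ≈ 43999.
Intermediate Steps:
O(M) = 12 + 1/M (O(M) = 1/M + 12 = 12 + 1/M)
E = 61/2 (E = (-2 + (12 + 1/6))*3 = (-2 + (12 + ⅙))*3 = (-2 + 73/6)*3 = (61/6)*3 = 61/2 ≈ 30.500)
(Q(17) + (E - 244))² = (√(-3 + 17) + (61/2 - 244))² = (√14 - 427/2)² = (-427/2 + √14)²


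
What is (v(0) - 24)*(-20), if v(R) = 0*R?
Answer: 480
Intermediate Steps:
v(R) = 0
(v(0) - 24)*(-20) = (0 - 24)*(-20) = -24*(-20) = 480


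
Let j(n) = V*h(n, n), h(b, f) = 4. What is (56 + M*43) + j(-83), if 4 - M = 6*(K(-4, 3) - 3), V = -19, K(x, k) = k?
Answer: 152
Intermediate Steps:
M = 4 (M = 4 - 6*(3 - 3) = 4 - 6*0 = 4 - 1*0 = 4 + 0 = 4)
j(n) = -76 (j(n) = -19*4 = -76)
(56 + M*43) + j(-83) = (56 + 4*43) - 76 = (56 + 172) - 76 = 228 - 76 = 152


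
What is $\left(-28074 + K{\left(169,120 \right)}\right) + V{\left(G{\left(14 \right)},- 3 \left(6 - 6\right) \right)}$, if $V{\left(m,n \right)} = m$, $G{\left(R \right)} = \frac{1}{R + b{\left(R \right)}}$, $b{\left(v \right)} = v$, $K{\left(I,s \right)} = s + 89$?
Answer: $- \frac{780219}{28} \approx -27865.0$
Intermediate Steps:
$K{\left(I,s \right)} = 89 + s$
$G{\left(R \right)} = \frac{1}{2 R}$ ($G{\left(R \right)} = \frac{1}{R + R} = \frac{1}{2 R}$)
$\left(-28074 + K{\left(169,120 \right)}\right) + V{\left(G{\left(14 \right)},- 3 \left(6 - 6\right) \right)} = \left(-28074 + \left(89 + 120\right)\right) + \frac{1}{2 \cdot 14} = \left(-28074 + 209\right) + \frac{1}{2} \cdot \frac{1}{14} = -27865 + \frac{1}{28} = - \frac{780219}{28}$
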